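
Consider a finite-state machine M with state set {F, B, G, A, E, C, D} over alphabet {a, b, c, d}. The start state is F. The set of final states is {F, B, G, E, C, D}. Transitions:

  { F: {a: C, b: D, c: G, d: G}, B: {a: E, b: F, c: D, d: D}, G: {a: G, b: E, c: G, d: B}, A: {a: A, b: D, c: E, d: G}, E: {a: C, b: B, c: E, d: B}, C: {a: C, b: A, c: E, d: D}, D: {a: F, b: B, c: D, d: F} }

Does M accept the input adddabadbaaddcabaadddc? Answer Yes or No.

Yes

start at F
read 'a': F → C
read 'd': C → D
read 'd': D → F
read 'd': F → G
read 'a': G → G
read 'b': G → E
read 'a': E → C
read 'd': C → D
read 'b': D → B
read 'a': B → E
read 'a': E → C
read 'd': C → D
read 'd': D → F
read 'c': F → G
read 'a': G → G
read 'b': G → E
read 'a': E → C
read 'a': C → C
read 'd': C → D
read 'd': D → F
read 'd': F → G
read 'c': G → G
End state G is accepting.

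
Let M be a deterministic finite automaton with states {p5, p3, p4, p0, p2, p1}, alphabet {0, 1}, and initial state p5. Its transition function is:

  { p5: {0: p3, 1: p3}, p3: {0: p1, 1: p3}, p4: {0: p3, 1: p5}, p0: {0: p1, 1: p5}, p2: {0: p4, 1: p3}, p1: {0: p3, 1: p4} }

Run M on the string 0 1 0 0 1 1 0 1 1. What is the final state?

p5

Trace: p5 -0-> p3 -1-> p3 -0-> p1 -0-> p3 -1-> p3 -1-> p3 -0-> p1 -1-> p4 -1-> p5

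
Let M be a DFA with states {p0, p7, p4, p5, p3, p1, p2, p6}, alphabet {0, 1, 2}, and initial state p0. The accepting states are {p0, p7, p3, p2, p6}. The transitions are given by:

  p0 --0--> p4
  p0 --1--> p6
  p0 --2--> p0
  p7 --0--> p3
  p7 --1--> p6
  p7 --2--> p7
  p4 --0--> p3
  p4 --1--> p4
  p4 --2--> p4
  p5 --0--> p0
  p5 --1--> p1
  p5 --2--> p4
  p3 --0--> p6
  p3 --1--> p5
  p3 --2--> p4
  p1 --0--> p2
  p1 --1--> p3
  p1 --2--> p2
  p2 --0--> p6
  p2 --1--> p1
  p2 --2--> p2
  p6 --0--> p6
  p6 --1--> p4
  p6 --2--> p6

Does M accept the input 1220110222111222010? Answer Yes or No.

p0 → p6 → p6 → p6 → p6 → p4 → p4 → p3 → p4 → p4 → p4 → p4 → p4 → p4 → p4 → p4 → p4 → p3 → p5 → p0
End state p0 is accepting.

Yes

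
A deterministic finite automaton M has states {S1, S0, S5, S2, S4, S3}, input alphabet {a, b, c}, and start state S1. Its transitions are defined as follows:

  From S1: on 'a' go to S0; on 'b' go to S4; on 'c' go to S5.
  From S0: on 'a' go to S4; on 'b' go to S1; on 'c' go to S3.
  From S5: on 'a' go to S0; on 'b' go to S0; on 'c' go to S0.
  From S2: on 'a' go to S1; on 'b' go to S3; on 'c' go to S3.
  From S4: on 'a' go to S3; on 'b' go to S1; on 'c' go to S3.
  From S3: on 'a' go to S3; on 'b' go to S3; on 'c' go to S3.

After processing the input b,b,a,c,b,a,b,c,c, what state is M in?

start at S1
read 'b': S1 → S4
read 'b': S4 → S1
read 'a': S1 → S0
read 'c': S0 → S3
read 'b': S3 → S3
read 'a': S3 → S3
read 'b': S3 → S3
read 'c': S3 → S3
read 'c': S3 → S3

S3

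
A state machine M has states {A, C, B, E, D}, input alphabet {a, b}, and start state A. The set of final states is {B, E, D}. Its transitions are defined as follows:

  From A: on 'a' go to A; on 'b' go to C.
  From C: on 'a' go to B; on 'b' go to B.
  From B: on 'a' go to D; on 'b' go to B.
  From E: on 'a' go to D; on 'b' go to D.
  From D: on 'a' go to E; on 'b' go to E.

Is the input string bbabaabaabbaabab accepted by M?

Yes

start at A
read 'b': A → C
read 'b': C → B
read 'a': B → D
read 'b': D → E
read 'a': E → D
read 'a': D → E
read 'b': E → D
read 'a': D → E
read 'a': E → D
read 'b': D → E
read 'b': E → D
read 'a': D → E
read 'a': E → D
read 'b': D → E
read 'a': E → D
read 'b': D → E
End state E is accepting.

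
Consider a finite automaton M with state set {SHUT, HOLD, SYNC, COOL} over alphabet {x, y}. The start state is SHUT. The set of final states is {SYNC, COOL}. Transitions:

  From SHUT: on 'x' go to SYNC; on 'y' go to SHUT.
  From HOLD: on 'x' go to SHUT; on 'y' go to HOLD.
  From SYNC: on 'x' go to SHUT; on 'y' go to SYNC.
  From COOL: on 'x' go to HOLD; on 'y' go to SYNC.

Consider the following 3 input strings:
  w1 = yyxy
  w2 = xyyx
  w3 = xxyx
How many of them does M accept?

w1: Trace: SHUT -y-> SHUT -y-> SHUT -x-> SYNC -y-> SYNC  → end SYNC, accepted
w2: Trace: SHUT -x-> SYNC -y-> SYNC -y-> SYNC -x-> SHUT  → end SHUT, rejected
w3: Trace: SHUT -x-> SYNC -x-> SHUT -y-> SHUT -x-> SYNC  → end SYNC, accepted

2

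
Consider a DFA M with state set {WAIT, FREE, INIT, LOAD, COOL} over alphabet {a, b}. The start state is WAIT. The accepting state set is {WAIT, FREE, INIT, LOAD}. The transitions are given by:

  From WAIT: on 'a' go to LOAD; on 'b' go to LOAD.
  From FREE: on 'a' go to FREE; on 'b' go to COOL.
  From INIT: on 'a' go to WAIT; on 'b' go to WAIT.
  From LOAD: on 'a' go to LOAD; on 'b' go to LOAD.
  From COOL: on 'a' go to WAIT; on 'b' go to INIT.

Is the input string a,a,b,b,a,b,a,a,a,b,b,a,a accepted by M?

Yes

WAIT → LOAD → LOAD → LOAD → LOAD → LOAD → LOAD → LOAD → LOAD → LOAD → LOAD → LOAD → LOAD → LOAD
End state LOAD is accepting.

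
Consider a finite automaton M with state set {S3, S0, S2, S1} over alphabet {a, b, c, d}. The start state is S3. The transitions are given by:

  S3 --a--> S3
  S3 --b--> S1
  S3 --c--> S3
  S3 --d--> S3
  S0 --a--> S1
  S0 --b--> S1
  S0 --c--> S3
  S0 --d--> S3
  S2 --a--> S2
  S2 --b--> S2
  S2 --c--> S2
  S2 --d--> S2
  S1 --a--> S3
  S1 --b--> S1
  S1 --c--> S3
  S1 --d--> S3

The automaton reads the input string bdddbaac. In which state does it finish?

S3

S3 → S1 → S3 → S3 → S3 → S1 → S3 → S3 → S3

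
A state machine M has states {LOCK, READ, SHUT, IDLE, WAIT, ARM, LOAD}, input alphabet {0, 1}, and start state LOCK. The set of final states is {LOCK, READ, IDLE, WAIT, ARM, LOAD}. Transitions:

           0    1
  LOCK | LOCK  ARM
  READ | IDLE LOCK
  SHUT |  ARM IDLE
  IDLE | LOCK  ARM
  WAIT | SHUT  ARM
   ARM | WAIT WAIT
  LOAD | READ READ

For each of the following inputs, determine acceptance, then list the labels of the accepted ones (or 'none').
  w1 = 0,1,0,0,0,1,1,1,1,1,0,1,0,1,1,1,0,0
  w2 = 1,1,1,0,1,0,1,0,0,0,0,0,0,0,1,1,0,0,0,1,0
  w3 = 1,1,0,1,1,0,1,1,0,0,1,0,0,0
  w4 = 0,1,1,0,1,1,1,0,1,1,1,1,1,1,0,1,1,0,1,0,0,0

w2, w3, w4

w1:
  start at LOCK
  read '0': LOCK → LOCK
  read '1': LOCK → ARM
  read '0': ARM → WAIT
  read '0': WAIT → SHUT
  read '0': SHUT → ARM
  read '1': ARM → WAIT
  read '1': WAIT → ARM
  read '1': ARM → WAIT
  read '1': WAIT → ARM
  read '1': ARM → WAIT
  read '0': WAIT → SHUT
  read '1': SHUT → IDLE
  read '0': IDLE → LOCK
  read '1': LOCK → ARM
  read '1': ARM → WAIT
  read '1': WAIT → ARM
  read '0': ARM → WAIT
  read '0': WAIT → SHUT
  end SHUT, rejected
w2:
  start at LOCK
  read '1': LOCK → ARM
  read '1': ARM → WAIT
  read '1': WAIT → ARM
  read '0': ARM → WAIT
  read '1': WAIT → ARM
  read '0': ARM → WAIT
  read '1': WAIT → ARM
  read '0': ARM → WAIT
  read '0': WAIT → SHUT
  read '0': SHUT → ARM
  read '0': ARM → WAIT
  read '0': WAIT → SHUT
  read '0': SHUT → ARM
  read '0': ARM → WAIT
  read '1': WAIT → ARM
  read '1': ARM → WAIT
  read '0': WAIT → SHUT
  read '0': SHUT → ARM
  read '0': ARM → WAIT
  read '1': WAIT → ARM
  read '0': ARM → WAIT
  end WAIT, accepted
w3:
  start at LOCK
  read '1': LOCK → ARM
  read '1': ARM → WAIT
  read '0': WAIT → SHUT
  read '1': SHUT → IDLE
  read '1': IDLE → ARM
  read '0': ARM → WAIT
  read '1': WAIT → ARM
  read '1': ARM → WAIT
  read '0': WAIT → SHUT
  read '0': SHUT → ARM
  read '1': ARM → WAIT
  read '0': WAIT → SHUT
  read '0': SHUT → ARM
  read '0': ARM → WAIT
  end WAIT, accepted
w4:
  start at LOCK
  read '0': LOCK → LOCK
  read '1': LOCK → ARM
  read '1': ARM → WAIT
  read '0': WAIT → SHUT
  read '1': SHUT → IDLE
  read '1': IDLE → ARM
  read '1': ARM → WAIT
  read '0': WAIT → SHUT
  read '1': SHUT → IDLE
  read '1': IDLE → ARM
  read '1': ARM → WAIT
  read '1': WAIT → ARM
  read '1': ARM → WAIT
  read '1': WAIT → ARM
  read '0': ARM → WAIT
  read '1': WAIT → ARM
  read '1': ARM → WAIT
  read '0': WAIT → SHUT
  read '1': SHUT → IDLE
  read '0': IDLE → LOCK
  read '0': LOCK → LOCK
  read '0': LOCK → LOCK
  end LOCK, accepted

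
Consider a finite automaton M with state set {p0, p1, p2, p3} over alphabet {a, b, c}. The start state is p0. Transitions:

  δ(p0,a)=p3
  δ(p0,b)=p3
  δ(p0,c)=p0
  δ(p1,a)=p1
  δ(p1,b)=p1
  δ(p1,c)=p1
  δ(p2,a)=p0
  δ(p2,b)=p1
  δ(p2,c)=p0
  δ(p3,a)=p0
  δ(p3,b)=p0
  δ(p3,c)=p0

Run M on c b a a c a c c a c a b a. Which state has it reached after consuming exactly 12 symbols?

p0 → p0 → p3 → p0 → p3 → p0 → p3 → p0 → p0 → p3 → p0 → p3 → p0
After 12 symbols: p0.

p0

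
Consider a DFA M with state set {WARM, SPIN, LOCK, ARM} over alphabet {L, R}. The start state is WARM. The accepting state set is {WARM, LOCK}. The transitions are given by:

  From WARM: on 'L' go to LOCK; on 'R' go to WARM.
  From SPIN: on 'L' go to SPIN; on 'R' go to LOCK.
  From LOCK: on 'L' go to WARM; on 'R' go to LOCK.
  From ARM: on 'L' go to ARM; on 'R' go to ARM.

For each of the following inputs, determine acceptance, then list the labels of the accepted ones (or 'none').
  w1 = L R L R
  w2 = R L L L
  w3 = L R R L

w1, w2, w3

w1: WARM → LOCK → LOCK → WARM → WARM  → end WARM, accepted
w2: WARM → WARM → LOCK → WARM → LOCK  → end LOCK, accepted
w3: WARM → LOCK → LOCK → LOCK → WARM  → end WARM, accepted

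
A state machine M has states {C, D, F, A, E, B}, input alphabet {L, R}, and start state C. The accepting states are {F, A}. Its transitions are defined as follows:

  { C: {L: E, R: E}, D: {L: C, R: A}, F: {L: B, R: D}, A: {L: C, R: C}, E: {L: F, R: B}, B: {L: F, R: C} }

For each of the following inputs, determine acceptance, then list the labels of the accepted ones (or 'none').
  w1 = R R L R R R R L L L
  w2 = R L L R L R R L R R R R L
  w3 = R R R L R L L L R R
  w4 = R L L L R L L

w1:
  start at C
  read 'R': C → E
  read 'R': E → B
  read 'L': B → F
  read 'R': F → D
  read 'R': D → A
  read 'R': A → C
  read 'R': C → E
  read 'L': E → F
  read 'L': F → B
  read 'L': B → F
  end F, accepted
w2:
  start at C
  read 'R': C → E
  read 'L': E → F
  read 'L': F → B
  read 'R': B → C
  read 'L': C → E
  read 'R': E → B
  read 'R': B → C
  read 'L': C → E
  read 'R': E → B
  read 'R': B → C
  read 'R': C → E
  read 'R': E → B
  read 'L': B → F
  end F, accepted
w3:
  start at C
  read 'R': C → E
  read 'R': E → B
  read 'R': B → C
  read 'L': C → E
  read 'R': E → B
  read 'L': B → F
  read 'L': F → B
  read 'L': B → F
  read 'R': F → D
  read 'R': D → A
  end A, accepted
w4:
  start at C
  read 'R': C → E
  read 'L': E → F
  read 'L': F → B
  read 'L': B → F
  read 'R': F → D
  read 'L': D → C
  read 'L': C → E
  end E, rejected

w1, w2, w3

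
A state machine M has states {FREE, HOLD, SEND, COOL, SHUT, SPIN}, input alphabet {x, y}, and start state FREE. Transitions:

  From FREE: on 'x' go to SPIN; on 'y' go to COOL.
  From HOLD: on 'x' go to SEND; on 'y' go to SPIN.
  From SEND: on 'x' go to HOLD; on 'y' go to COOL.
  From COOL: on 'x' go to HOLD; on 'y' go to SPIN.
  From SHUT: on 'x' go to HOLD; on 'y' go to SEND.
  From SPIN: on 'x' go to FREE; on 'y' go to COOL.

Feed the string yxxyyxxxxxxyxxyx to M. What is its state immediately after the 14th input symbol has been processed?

start at FREE
read 'y': FREE → COOL
read 'x': COOL → HOLD
read 'x': HOLD → SEND
read 'y': SEND → COOL
read 'y': COOL → SPIN
read 'x': SPIN → FREE
read 'x': FREE → SPIN
read 'x': SPIN → FREE
read 'x': FREE → SPIN
read 'x': SPIN → FREE
read 'x': FREE → SPIN
read 'y': SPIN → COOL
read 'x': COOL → HOLD
read 'x': HOLD → SEND
After 14 symbols: SEND.

SEND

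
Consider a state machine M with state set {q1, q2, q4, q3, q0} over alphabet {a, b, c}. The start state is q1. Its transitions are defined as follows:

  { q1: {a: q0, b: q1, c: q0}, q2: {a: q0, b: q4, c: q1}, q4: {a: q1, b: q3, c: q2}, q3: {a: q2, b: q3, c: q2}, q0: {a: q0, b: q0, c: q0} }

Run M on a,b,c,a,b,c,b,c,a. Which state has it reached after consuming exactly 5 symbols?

Trace: q1 -a-> q0 -b-> q0 -c-> q0 -a-> q0 -b-> q0
After 5 symbols: q0.

q0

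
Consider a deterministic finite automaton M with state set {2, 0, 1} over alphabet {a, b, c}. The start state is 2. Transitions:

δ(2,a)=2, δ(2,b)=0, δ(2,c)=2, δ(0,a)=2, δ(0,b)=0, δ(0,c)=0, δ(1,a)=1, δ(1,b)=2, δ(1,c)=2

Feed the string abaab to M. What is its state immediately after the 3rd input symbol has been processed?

Trace: 2 -a-> 2 -b-> 0 -a-> 2
After 3 symbols: 2.

2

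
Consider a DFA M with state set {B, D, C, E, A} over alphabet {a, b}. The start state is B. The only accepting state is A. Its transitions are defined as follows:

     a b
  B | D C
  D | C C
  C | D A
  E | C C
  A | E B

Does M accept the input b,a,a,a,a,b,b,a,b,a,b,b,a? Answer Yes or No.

No

Trace: B -b-> C -a-> D -a-> C -a-> D -a-> C -b-> A -b-> B -a-> D -b-> C -a-> D -b-> C -b-> A -a-> E
End state E is not accepting.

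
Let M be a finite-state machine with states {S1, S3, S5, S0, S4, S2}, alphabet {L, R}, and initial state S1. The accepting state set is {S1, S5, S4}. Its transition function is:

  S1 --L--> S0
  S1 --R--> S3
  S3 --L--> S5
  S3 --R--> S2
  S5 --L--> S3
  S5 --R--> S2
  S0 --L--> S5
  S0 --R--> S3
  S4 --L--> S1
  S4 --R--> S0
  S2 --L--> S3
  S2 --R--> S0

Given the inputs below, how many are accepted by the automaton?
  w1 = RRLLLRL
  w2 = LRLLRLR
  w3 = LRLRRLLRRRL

w1: Trace: S1 -R-> S3 -R-> S2 -L-> S3 -L-> S5 -L-> S3 -R-> S2 -L-> S3  → end S3, rejected
w2: Trace: S1 -L-> S0 -R-> S3 -L-> S5 -L-> S3 -R-> S2 -L-> S3 -R-> S2  → end S2, rejected
w3: Trace: S1 -L-> S0 -R-> S3 -L-> S5 -R-> S2 -R-> S0 -L-> S5 -L-> S3 -R-> S2 -R-> S0 -R-> S3 -L-> S5  → end S5, accepted

1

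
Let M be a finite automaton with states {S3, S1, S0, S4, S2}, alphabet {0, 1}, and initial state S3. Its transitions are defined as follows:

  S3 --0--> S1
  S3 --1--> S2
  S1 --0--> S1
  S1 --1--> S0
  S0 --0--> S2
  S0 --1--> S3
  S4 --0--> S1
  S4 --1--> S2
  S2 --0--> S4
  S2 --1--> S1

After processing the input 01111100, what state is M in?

S4

S3 → S1 → S0 → S3 → S2 → S1 → S0 → S2 → S4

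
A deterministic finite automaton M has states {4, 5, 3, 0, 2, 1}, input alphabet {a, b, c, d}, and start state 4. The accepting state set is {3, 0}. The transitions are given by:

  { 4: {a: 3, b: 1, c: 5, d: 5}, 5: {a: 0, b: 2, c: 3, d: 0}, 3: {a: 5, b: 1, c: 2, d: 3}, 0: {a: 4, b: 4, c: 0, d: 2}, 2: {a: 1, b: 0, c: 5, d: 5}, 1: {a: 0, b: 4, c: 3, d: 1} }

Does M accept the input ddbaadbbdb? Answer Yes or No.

No

start at 4
read 'd': 4 → 5
read 'd': 5 → 0
read 'b': 0 → 4
read 'a': 4 → 3
read 'a': 3 → 5
read 'd': 5 → 0
read 'b': 0 → 4
read 'b': 4 → 1
read 'd': 1 → 1
read 'b': 1 → 4
End state 4 is not accepting.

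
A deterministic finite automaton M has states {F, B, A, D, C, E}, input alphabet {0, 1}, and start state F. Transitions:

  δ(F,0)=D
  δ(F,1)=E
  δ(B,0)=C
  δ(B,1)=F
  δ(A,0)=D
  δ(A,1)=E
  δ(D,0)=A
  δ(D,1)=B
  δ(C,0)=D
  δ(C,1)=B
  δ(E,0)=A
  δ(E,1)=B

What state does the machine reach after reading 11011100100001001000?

A

Trace: F -1-> E -1-> B -0-> C -1-> B -1-> F -1-> E -0-> A -0-> D -1-> B -0-> C -0-> D -0-> A -0-> D -1-> B -0-> C -0-> D -1-> B -0-> C -0-> D -0-> A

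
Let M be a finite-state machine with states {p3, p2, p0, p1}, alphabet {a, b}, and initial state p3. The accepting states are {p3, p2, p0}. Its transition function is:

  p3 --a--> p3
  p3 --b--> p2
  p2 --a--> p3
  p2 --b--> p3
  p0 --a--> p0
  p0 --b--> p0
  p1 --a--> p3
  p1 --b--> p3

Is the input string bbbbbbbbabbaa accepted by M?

Trace: p3 -b-> p2 -b-> p3 -b-> p2 -b-> p3 -b-> p2 -b-> p3 -b-> p2 -b-> p3 -a-> p3 -b-> p2 -b-> p3 -a-> p3 -a-> p3
End state p3 is accepting.

Yes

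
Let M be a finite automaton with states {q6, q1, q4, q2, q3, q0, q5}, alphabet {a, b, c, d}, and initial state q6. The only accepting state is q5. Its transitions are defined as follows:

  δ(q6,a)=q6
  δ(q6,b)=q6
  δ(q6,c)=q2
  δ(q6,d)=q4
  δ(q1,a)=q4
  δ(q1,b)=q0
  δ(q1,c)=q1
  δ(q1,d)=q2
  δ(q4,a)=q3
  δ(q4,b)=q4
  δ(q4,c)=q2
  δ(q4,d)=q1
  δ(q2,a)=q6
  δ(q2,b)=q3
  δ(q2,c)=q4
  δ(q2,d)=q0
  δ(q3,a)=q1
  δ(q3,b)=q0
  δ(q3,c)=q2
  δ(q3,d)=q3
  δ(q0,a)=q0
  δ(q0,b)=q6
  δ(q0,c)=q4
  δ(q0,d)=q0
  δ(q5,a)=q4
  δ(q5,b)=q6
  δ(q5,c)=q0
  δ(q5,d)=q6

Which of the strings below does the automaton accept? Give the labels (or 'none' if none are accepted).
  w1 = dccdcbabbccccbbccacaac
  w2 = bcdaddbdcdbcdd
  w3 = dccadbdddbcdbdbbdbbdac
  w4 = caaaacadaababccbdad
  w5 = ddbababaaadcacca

w1:
  start at q6
  read 'd': q6 → q4
  read 'c': q4 → q2
  read 'c': q2 → q4
  read 'd': q4 → q1
  read 'c': q1 → q1
  read 'b': q1 → q0
  read 'a': q0 → q0
  read 'b': q0 → q6
  read 'b': q6 → q6
  read 'c': q6 → q2
  read 'c': q2 → q4
  read 'c': q4 → q2
  read 'c': q2 → q4
  read 'b': q4 → q4
  read 'b': q4 → q4
  read 'c': q4 → q2
  read 'c': q2 → q4
  read 'a': q4 → q3
  read 'c': q3 → q2
  read 'a': q2 → q6
  read 'a': q6 → q6
  read 'c': q6 → q2
  end q2, rejected
w2:
  start at q6
  read 'b': q6 → q6
  read 'c': q6 → q2
  read 'd': q2 → q0
  read 'a': q0 → q0
  read 'd': q0 → q0
  read 'd': q0 → q0
  read 'b': q0 → q6
  read 'd': q6 → q4
  read 'c': q4 → q2
  read 'd': q2 → q0
  read 'b': q0 → q6
  read 'c': q6 → q2
  read 'd': q2 → q0
  read 'd': q0 → q0
  end q0, rejected
w3:
  start at q6
  read 'd': q6 → q4
  read 'c': q4 → q2
  read 'c': q2 → q4
  read 'a': q4 → q3
  read 'd': q3 → q3
  read 'b': q3 → q0
  read 'd': q0 → q0
  read 'd': q0 → q0
  read 'd': q0 → q0
  read 'b': q0 → q6
  read 'c': q6 → q2
  read 'd': q2 → q0
  read 'b': q0 → q6
  read 'd': q6 → q4
  read 'b': q4 → q4
  read 'b': q4 → q4
  read 'd': q4 → q1
  read 'b': q1 → q0
  read 'b': q0 → q6
  read 'd': q6 → q4
  read 'a': q4 → q3
  read 'c': q3 → q2
  end q2, rejected
w4:
  start at q6
  read 'c': q6 → q2
  read 'a': q2 → q6
  read 'a': q6 → q6
  read 'a': q6 → q6
  read 'a': q6 → q6
  read 'c': q6 → q2
  read 'a': q2 → q6
  read 'd': q6 → q4
  read 'a': q4 → q3
  read 'a': q3 → q1
  read 'b': q1 → q0
  read 'a': q0 → q0
  read 'b': q0 → q6
  read 'c': q6 → q2
  read 'c': q2 → q4
  read 'b': q4 → q4
  read 'd': q4 → q1
  read 'a': q1 → q4
  read 'd': q4 → q1
  end q1, rejected
w5:
  start at q6
  read 'd': q6 → q4
  read 'd': q4 → q1
  read 'b': q1 → q0
  read 'a': q0 → q0
  read 'b': q0 → q6
  read 'a': q6 → q6
  read 'b': q6 → q6
  read 'a': q6 → q6
  read 'a': q6 → q6
  read 'a': q6 → q6
  read 'd': q6 → q4
  read 'c': q4 → q2
  read 'a': q2 → q6
  read 'c': q6 → q2
  read 'c': q2 → q4
  read 'a': q4 → q3
  end q3, rejected

none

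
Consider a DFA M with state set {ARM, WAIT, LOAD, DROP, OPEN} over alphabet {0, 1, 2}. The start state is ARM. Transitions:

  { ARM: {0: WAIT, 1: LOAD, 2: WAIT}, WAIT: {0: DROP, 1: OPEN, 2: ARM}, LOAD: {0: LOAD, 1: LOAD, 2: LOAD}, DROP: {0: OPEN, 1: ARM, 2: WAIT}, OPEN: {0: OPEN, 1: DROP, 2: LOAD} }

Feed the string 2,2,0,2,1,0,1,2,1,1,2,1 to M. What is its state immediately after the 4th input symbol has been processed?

ARM

Trace: ARM -2-> WAIT -2-> ARM -0-> WAIT -2-> ARM
After 4 symbols: ARM.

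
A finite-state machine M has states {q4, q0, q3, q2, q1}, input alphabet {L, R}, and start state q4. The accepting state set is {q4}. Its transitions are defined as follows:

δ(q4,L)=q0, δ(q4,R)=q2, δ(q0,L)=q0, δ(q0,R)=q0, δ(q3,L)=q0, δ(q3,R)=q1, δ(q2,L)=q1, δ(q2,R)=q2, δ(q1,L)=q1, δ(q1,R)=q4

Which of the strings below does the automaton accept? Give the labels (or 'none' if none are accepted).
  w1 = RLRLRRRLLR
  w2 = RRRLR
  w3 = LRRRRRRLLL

w2

w1: Trace: q4 -R-> q2 -L-> q1 -R-> q4 -L-> q0 -R-> q0 -R-> q0 -R-> q0 -L-> q0 -L-> q0 -R-> q0  → end q0, rejected
w2: Trace: q4 -R-> q2 -R-> q2 -R-> q2 -L-> q1 -R-> q4  → end q4, accepted
w3: Trace: q4 -L-> q0 -R-> q0 -R-> q0 -R-> q0 -R-> q0 -R-> q0 -R-> q0 -L-> q0 -L-> q0 -L-> q0  → end q0, rejected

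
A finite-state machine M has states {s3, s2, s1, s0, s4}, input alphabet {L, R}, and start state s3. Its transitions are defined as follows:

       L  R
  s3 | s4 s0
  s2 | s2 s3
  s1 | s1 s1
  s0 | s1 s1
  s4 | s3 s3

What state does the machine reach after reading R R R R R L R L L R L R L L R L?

s1

s3 → s0 → s1 → s1 → s1 → s1 → s1 → s1 → s1 → s1 → s1 → s1 → s1 → s1 → s1 → s1 → s1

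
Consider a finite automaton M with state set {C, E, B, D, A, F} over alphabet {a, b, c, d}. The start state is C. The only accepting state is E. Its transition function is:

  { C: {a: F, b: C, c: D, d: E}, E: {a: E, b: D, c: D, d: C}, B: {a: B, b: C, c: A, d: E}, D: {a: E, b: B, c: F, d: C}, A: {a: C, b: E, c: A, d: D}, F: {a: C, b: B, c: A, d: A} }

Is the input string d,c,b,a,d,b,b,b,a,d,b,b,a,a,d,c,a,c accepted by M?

No

start at C
read 'd': C → E
read 'c': E → D
read 'b': D → B
read 'a': B → B
read 'd': B → E
read 'b': E → D
read 'b': D → B
read 'b': B → C
read 'a': C → F
read 'd': F → A
read 'b': A → E
read 'b': E → D
read 'a': D → E
read 'a': E → E
read 'd': E → C
read 'c': C → D
read 'a': D → E
read 'c': E → D
End state D is not accepting.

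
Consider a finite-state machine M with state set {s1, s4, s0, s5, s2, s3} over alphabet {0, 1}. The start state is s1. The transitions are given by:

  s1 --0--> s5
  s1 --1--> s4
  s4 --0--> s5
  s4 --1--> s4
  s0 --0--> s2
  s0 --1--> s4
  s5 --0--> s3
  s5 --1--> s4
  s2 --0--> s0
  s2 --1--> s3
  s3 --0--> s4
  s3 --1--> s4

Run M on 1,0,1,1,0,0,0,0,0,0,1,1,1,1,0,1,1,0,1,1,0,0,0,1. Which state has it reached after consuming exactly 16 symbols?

s4

Trace: s1 -1-> s4 -0-> s5 -1-> s4 -1-> s4 -0-> s5 -0-> s3 -0-> s4 -0-> s5 -0-> s3 -0-> s4 -1-> s4 -1-> s4 -1-> s4 -1-> s4 -0-> s5 -1-> s4
After 16 symbols: s4.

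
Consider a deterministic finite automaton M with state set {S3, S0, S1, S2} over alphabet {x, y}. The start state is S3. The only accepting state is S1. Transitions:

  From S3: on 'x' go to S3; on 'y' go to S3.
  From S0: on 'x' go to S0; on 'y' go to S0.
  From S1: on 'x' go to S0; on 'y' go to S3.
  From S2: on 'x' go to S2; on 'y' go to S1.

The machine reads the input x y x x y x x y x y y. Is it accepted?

No

S3 → S3 → S3 → S3 → S3 → S3 → S3 → S3 → S3 → S3 → S3 → S3
End state S3 is not accepting.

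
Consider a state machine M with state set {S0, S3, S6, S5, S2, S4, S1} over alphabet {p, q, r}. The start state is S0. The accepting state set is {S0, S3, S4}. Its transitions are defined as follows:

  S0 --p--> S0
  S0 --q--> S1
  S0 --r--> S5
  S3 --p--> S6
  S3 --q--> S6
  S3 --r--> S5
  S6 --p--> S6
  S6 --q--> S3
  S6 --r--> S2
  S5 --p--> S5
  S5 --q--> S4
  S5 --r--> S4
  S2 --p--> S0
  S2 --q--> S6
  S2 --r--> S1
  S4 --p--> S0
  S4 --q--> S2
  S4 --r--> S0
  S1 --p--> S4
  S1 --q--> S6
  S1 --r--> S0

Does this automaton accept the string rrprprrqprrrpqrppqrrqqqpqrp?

S0 → S5 → S4 → S0 → S5 → S5 → S4 → S0 → S1 → S4 → S0 → S5 → S4 → S0 → S1 → S0 → S0 → S0 → S1 → S0 → S5 → S4 → S2 → S6 → S6 → S3 → S5 → S5
End state S5 is not accepting.

No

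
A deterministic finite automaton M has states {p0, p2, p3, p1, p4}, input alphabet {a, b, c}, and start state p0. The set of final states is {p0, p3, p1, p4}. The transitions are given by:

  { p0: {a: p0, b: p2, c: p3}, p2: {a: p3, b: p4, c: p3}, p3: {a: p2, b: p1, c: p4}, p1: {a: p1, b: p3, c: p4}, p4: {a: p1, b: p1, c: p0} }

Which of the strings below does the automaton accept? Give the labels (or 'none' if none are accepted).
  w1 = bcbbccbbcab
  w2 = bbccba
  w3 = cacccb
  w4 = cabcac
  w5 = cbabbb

w2, w4, w5

w1: Trace: p0 -b-> p2 -c-> p3 -b-> p1 -b-> p3 -c-> p4 -c-> p0 -b-> p2 -b-> p4 -c-> p0 -a-> p0 -b-> p2  → end p2, rejected
w2: Trace: p0 -b-> p2 -b-> p4 -c-> p0 -c-> p3 -b-> p1 -a-> p1  → end p1, accepted
w3: Trace: p0 -c-> p3 -a-> p2 -c-> p3 -c-> p4 -c-> p0 -b-> p2  → end p2, rejected
w4: Trace: p0 -c-> p3 -a-> p2 -b-> p4 -c-> p0 -a-> p0 -c-> p3  → end p3, accepted
w5: Trace: p0 -c-> p3 -b-> p1 -a-> p1 -b-> p3 -b-> p1 -b-> p3  → end p3, accepted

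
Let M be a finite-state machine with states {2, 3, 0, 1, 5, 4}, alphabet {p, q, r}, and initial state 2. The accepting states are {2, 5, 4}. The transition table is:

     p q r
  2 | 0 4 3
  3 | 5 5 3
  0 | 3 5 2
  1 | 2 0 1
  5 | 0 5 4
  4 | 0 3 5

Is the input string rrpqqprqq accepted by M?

start at 2
read 'r': 2 → 3
read 'r': 3 → 3
read 'p': 3 → 5
read 'q': 5 → 5
read 'q': 5 → 5
read 'p': 5 → 0
read 'r': 0 → 2
read 'q': 2 → 4
read 'q': 4 → 3
End state 3 is not accepting.

No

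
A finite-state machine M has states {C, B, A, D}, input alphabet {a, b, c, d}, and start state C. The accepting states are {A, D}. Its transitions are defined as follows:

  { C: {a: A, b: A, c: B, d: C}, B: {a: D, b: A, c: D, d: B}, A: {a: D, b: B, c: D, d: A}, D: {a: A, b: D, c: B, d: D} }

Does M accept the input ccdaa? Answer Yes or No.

Yes

start at C
read 'c': C → B
read 'c': B → D
read 'd': D → D
read 'a': D → A
read 'a': A → D
End state D is accepting.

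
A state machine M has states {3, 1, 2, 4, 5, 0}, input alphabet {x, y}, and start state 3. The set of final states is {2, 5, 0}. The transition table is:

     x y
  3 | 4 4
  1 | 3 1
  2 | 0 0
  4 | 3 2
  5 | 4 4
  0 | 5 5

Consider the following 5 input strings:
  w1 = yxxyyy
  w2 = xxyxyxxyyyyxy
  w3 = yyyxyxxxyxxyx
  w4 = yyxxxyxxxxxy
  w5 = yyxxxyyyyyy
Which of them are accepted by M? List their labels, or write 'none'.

w1: Trace: 3 -y-> 4 -x-> 3 -x-> 4 -y-> 2 -y-> 0 -y-> 5  → end 5, accepted
w2: Trace: 3 -x-> 4 -x-> 3 -y-> 4 -x-> 3 -y-> 4 -x-> 3 -x-> 4 -y-> 2 -y-> 0 -y-> 5 -y-> 4 -x-> 3 -y-> 4  → end 4, rejected
w3: Trace: 3 -y-> 4 -y-> 2 -y-> 0 -x-> 5 -y-> 4 -x-> 3 -x-> 4 -x-> 3 -y-> 4 -x-> 3 -x-> 4 -y-> 2 -x-> 0  → end 0, accepted
w4: Trace: 3 -y-> 4 -y-> 2 -x-> 0 -x-> 5 -x-> 4 -y-> 2 -x-> 0 -x-> 5 -x-> 4 -x-> 3 -x-> 4 -y-> 2  → end 2, accepted
w5: Trace: 3 -y-> 4 -y-> 2 -x-> 0 -x-> 5 -x-> 4 -y-> 2 -y-> 0 -y-> 5 -y-> 4 -y-> 2 -y-> 0  → end 0, accepted

w1, w3, w4, w5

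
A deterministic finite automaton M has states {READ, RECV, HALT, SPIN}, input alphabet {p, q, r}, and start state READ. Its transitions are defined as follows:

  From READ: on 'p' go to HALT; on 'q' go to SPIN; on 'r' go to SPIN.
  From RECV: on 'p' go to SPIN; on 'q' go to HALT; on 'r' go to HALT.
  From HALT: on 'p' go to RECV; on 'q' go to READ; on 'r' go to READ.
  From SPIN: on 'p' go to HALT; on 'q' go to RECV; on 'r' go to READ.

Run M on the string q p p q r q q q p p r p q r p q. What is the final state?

READ → SPIN → HALT → RECV → HALT → READ → SPIN → RECV → HALT → RECV → SPIN → READ → HALT → READ → SPIN → HALT → READ

READ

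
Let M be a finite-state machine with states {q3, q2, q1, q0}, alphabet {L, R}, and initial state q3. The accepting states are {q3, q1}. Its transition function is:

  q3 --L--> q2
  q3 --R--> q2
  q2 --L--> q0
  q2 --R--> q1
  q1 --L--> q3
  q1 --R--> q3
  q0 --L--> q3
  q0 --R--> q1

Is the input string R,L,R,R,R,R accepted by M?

Yes

q3 → q2 → q0 → q1 → q3 → q2 → q1
End state q1 is accepting.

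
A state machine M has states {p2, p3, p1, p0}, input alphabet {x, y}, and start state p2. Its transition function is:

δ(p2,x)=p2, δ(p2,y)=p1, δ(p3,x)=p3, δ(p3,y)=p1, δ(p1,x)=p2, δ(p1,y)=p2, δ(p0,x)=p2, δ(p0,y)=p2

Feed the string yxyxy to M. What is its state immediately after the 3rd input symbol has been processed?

p1

Trace: p2 -y-> p1 -x-> p2 -y-> p1
After 3 symbols: p1.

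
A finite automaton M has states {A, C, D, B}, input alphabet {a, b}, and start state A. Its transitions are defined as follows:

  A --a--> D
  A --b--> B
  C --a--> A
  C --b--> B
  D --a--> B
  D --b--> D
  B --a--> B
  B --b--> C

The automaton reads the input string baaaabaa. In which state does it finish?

A → B → B → B → B → B → C → A → D

D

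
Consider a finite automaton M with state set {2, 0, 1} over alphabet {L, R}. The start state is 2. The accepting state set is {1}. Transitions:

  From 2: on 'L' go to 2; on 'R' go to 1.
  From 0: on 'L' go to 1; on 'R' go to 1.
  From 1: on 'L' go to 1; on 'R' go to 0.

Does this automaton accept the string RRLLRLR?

Trace: 2 -R-> 1 -R-> 0 -L-> 1 -L-> 1 -R-> 0 -L-> 1 -R-> 0
End state 0 is not accepting.

No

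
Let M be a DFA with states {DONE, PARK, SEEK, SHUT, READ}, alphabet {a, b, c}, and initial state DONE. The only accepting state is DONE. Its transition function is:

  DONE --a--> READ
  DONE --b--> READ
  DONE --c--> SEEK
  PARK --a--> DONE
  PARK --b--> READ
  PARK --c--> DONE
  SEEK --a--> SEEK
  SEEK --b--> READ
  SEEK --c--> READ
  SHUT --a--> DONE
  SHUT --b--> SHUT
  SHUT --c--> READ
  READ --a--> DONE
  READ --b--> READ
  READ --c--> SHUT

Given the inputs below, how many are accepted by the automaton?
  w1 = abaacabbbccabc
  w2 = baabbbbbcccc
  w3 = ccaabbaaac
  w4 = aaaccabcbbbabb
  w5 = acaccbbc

w1: DONE → READ → READ → DONE → READ → SHUT → DONE → READ → READ → READ → SHUT → READ → DONE → READ → SHUT  → end SHUT, rejected
w2: DONE → READ → DONE → READ → READ → READ → READ → READ → READ → SHUT → READ → SHUT → READ  → end READ, rejected
w3: DONE → SEEK → READ → DONE → READ → READ → READ → DONE → READ → DONE → SEEK  → end SEEK, rejected
w4: DONE → READ → DONE → READ → SHUT → READ → DONE → READ → SHUT → SHUT → SHUT → SHUT → DONE → READ → READ  → end READ, rejected
w5: DONE → READ → SHUT → DONE → SEEK → READ → READ → READ → SHUT  → end SHUT, rejected

0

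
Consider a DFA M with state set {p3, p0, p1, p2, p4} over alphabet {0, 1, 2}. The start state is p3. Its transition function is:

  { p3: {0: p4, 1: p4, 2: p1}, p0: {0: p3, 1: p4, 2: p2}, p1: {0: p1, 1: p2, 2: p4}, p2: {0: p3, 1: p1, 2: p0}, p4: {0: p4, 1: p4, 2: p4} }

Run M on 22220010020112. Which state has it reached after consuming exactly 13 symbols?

start at p3
read '2': p3 → p1
read '2': p1 → p4
read '2': p4 → p4
read '2': p4 → p4
read '0': p4 → p4
read '0': p4 → p4
read '1': p4 → p4
read '0': p4 → p4
read '0': p4 → p4
read '2': p4 → p4
read '0': p4 → p4
read '1': p4 → p4
read '1': p4 → p4
After 13 symbols: p4.

p4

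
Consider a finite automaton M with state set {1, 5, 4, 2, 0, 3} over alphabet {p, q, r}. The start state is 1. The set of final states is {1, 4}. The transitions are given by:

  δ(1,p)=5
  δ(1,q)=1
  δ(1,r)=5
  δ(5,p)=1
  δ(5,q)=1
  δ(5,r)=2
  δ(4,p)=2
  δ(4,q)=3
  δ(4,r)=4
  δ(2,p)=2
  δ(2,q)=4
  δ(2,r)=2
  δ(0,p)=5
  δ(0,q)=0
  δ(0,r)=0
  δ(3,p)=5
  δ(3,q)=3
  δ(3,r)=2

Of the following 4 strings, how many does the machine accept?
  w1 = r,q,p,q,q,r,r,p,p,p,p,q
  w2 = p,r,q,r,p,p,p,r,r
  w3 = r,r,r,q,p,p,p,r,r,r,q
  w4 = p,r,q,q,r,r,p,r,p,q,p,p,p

2

w1: 1 → 5 → 1 → 5 → 1 → 1 → 5 → 2 → 2 → 2 → 2 → 2 → 4  → end 4, accepted
w2: 1 → 5 → 2 → 4 → 4 → 2 → 2 → 2 → 2 → 2  → end 2, rejected
w3: 1 → 5 → 2 → 2 → 4 → 2 → 2 → 2 → 2 → 2 → 2 → 4  → end 4, accepted
w4: 1 → 5 → 2 → 4 → 3 → 2 → 2 → 2 → 2 → 2 → 4 → 2 → 2 → 2  → end 2, rejected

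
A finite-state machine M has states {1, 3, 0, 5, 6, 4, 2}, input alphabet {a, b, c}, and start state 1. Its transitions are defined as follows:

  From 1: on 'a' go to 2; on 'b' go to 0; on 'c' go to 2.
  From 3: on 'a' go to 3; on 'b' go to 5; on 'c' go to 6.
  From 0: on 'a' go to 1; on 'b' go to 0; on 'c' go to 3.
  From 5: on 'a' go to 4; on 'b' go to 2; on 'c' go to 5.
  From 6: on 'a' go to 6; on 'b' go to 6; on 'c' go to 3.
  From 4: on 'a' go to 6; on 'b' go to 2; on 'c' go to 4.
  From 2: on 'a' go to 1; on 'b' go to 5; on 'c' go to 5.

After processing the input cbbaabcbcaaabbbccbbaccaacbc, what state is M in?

1 → 2 → 5 → 2 → 1 → 2 → 5 → 5 → 2 → 5 → 4 → 6 → 6 → 6 → 6 → 6 → 3 → 6 → 6 → 6 → 6 → 3 → 6 → 6 → 6 → 3 → 5 → 5

5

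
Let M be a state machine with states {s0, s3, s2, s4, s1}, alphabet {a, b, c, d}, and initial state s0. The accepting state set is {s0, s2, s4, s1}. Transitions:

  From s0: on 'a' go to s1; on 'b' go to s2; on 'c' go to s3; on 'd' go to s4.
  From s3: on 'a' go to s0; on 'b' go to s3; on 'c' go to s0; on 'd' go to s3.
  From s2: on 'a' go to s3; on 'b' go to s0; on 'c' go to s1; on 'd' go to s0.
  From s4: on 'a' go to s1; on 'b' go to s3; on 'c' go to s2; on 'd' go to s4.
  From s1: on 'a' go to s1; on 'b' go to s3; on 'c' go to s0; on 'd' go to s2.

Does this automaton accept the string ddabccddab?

Yes

start at s0
read 'd': s0 → s4
read 'd': s4 → s4
read 'a': s4 → s1
read 'b': s1 → s3
read 'c': s3 → s0
read 'c': s0 → s3
read 'd': s3 → s3
read 'd': s3 → s3
read 'a': s3 → s0
read 'b': s0 → s2
End state s2 is accepting.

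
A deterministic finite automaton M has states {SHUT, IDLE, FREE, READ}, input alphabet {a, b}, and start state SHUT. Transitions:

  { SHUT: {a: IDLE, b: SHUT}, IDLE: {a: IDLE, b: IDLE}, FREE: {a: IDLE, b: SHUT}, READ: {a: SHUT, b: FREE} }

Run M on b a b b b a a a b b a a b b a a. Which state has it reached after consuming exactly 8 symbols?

SHUT → SHUT → IDLE → IDLE → IDLE → IDLE → IDLE → IDLE → IDLE
After 8 symbols: IDLE.

IDLE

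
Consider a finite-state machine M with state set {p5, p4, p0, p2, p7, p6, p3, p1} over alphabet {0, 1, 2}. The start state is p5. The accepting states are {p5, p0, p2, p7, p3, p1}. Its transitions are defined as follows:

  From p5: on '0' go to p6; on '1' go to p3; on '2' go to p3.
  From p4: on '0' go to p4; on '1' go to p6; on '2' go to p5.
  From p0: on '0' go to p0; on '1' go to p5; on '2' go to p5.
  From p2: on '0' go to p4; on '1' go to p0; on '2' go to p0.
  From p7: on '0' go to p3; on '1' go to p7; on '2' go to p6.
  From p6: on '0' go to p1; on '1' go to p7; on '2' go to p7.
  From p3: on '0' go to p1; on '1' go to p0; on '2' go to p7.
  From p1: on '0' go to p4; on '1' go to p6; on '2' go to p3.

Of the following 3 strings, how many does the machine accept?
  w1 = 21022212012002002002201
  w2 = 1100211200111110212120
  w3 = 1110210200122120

3

w1:
  start at p5
  read '2': p5 → p3
  read '1': p3 → p0
  read '0': p0 → p0
  read '2': p0 → p5
  read '2': p5 → p3
  read '2': p3 → p7
  read '1': p7 → p7
  read '2': p7 → p6
  read '0': p6 → p1
  read '1': p1 → p6
  read '2': p6 → p7
  read '0': p7 → p3
  read '0': p3 → p1
  read '2': p1 → p3
  read '0': p3 → p1
  read '0': p1 → p4
  read '2': p4 → p5
  read '0': p5 → p6
  read '0': p6 → p1
  read '2': p1 → p3
  read '2': p3 → p7
  read '0': p7 → p3
  read '1': p3 → p0
  end p0, accepted
w2:
  start at p5
  read '1': p5 → p3
  read '1': p3 → p0
  read '0': p0 → p0
  read '0': p0 → p0
  read '2': p0 → p5
  read '1': p5 → p3
  read '1': p3 → p0
  read '2': p0 → p5
  read '0': p5 → p6
  read '0': p6 → p1
  read '1': p1 → p6
  read '1': p6 → p7
  read '1': p7 → p7
  read '1': p7 → p7
  read '1': p7 → p7
  read '0': p7 → p3
  read '2': p3 → p7
  read '1': p7 → p7
  read '2': p7 → p6
  read '1': p6 → p7
  read '2': p7 → p6
  read '0': p6 → p1
  end p1, accepted
w3:
  start at p5
  read '1': p5 → p3
  read '1': p3 → p0
  read '1': p0 → p5
  read '0': p5 → p6
  read '2': p6 → p7
  read '1': p7 → p7
  read '0': p7 → p3
  read '2': p3 → p7
  read '0': p7 → p3
  read '0': p3 → p1
  read '1': p1 → p6
  read '2': p6 → p7
  read '2': p7 → p6
  read '1': p6 → p7
  read '2': p7 → p6
  read '0': p6 → p1
  end p1, accepted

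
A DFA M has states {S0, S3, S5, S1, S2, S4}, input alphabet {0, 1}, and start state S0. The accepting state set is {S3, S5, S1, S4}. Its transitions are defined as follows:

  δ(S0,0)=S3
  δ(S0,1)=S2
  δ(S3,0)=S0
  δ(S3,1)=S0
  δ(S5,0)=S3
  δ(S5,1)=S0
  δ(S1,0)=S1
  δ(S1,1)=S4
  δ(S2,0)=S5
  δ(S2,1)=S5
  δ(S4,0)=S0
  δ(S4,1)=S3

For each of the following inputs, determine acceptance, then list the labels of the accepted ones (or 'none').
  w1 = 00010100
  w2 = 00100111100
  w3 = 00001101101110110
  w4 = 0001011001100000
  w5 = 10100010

w3, w5

w1:
  start at S0
  read '0': S0 → S3
  read '0': S3 → S0
  read '0': S0 → S3
  read '1': S3 → S0
  read '0': S0 → S3
  read '1': S3 → S0
  read '0': S0 → S3
  read '0': S3 → S0
  end S0, rejected
w2:
  start at S0
  read '0': S0 → S3
  read '0': S3 → S0
  read '1': S0 → S2
  read '0': S2 → S5
  read '0': S5 → S3
  read '1': S3 → S0
  read '1': S0 → S2
  read '1': S2 → S5
  read '1': S5 → S0
  read '0': S0 → S3
  read '0': S3 → S0
  end S0, rejected
w3:
  start at S0
  read '0': S0 → S3
  read '0': S3 → S0
  read '0': S0 → S3
  read '0': S3 → S0
  read '1': S0 → S2
  read '1': S2 → S5
  read '0': S5 → S3
  read '1': S3 → S0
  read '1': S0 → S2
  read '0': S2 → S5
  read '1': S5 → S0
  read '1': S0 → S2
  read '1': S2 → S5
  read '0': S5 → S3
  read '1': S3 → S0
  read '1': S0 → S2
  read '0': S2 → S5
  end S5, accepted
w4:
  start at S0
  read '0': S0 → S3
  read '0': S3 → S0
  read '0': S0 → S3
  read '1': S3 → S0
  read '0': S0 → S3
  read '1': S3 → S0
  read '1': S0 → S2
  read '0': S2 → S5
  read '0': S5 → S3
  read '1': S3 → S0
  read '1': S0 → S2
  read '0': S2 → S5
  read '0': S5 → S3
  read '0': S3 → S0
  read '0': S0 → S3
  read '0': S3 → S0
  end S0, rejected
w5:
  start at S0
  read '1': S0 → S2
  read '0': S2 → S5
  read '1': S5 → S0
  read '0': S0 → S3
  read '0': S3 → S0
  read '0': S0 → S3
  read '1': S3 → S0
  read '0': S0 → S3
  end S3, accepted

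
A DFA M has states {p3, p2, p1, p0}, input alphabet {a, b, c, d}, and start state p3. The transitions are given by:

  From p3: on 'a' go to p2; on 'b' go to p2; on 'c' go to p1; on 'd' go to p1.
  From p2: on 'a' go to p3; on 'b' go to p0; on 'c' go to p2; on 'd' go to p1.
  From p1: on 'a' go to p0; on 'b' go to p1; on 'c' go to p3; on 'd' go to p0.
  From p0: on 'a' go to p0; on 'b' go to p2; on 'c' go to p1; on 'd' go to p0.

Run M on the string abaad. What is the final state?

start at p3
read 'a': p3 → p2
read 'b': p2 → p0
read 'a': p0 → p0
read 'a': p0 → p0
read 'd': p0 → p0

p0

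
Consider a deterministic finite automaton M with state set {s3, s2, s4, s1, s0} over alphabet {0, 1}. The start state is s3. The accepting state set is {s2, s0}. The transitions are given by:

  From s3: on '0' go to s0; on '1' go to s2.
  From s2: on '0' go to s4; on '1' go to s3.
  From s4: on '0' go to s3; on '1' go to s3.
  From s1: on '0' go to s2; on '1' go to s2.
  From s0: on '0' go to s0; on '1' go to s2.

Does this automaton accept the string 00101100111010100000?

Yes

s3 → s0 → s0 → s2 → s4 → s3 → s2 → s4 → s3 → s2 → s3 → s2 → s4 → s3 → s0 → s2 → s4 → s3 → s0 → s0 → s0
End state s0 is accepting.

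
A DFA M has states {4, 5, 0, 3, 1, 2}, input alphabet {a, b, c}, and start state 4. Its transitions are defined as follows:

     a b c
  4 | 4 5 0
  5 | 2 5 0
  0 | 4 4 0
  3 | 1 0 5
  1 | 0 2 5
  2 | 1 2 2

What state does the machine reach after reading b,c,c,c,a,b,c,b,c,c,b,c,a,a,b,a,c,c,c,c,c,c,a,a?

0

start at 4
read 'b': 4 → 5
read 'c': 5 → 0
read 'c': 0 → 0
read 'c': 0 → 0
read 'a': 0 → 4
read 'b': 4 → 5
read 'c': 5 → 0
read 'b': 0 → 4
read 'c': 4 → 0
read 'c': 0 → 0
read 'b': 0 → 4
read 'c': 4 → 0
read 'a': 0 → 4
read 'a': 4 → 4
read 'b': 4 → 5
read 'a': 5 → 2
read 'c': 2 → 2
read 'c': 2 → 2
read 'c': 2 → 2
read 'c': 2 → 2
read 'c': 2 → 2
read 'c': 2 → 2
read 'a': 2 → 1
read 'a': 1 → 0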